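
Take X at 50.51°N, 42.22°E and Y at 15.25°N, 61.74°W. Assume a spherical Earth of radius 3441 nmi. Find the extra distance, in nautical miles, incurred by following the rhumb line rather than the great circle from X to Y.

Great circle: cos σ = sin φ₁ sin φ₂ + cos φ₁ cos φ₂ cos Δλ,  σ = 1.5158 rad → d_gc = 5215.8 nmi
Rhumb line: Δψ = -0.7552, q = Δφ/Δψ = 0.8148, d_rh = R√(Δφ²+q²Δλ²) = 5510.6 nmi
Excess = 5510.6 − 5215.8 = 294.8 ≈ 295 nmi

295 nmi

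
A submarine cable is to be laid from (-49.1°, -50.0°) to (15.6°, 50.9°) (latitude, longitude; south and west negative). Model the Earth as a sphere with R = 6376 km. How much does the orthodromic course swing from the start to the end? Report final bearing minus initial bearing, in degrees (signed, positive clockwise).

Initial bearing θ₁ = atan2(sin Δλ cos φ₂, cos φ₁ sin φ₂ − sin φ₁ cos φ₂ cos Δλ) = 87.67°
Final bearing θ₂ = (initial bearing from the destination back to the start) + 180° = 42.78°
Δθ = θ₂ − θ₁ = -44.9°

-44.9°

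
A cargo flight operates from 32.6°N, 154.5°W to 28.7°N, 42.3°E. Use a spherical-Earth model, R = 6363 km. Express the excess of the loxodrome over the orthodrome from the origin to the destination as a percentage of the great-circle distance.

Great circle: σ = 2.0361 rad → d_gc = Rσ = 12955.6 km
Rhumb: Δφ = -0.0681, Δλ = -2.8484, Δψ = -0.0791, q = Δφ/Δψ = 0.8600 → d_rh = R√(Δφ²+q²Δλ²) = 15593.1 km
Excess = (15593.1 − 12955.6) / 12955.6 = 2637.5 / 12955.6 = 20.36% ≈ 20.4%

20.4%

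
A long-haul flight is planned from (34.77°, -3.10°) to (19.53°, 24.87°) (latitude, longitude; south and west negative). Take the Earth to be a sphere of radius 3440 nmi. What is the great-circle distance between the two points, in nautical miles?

cos σ = sin φ₁ sin φ₂ + cos φ₁ cos φ₂ cos Δλ
      = sin(34.77°)sin(19.53°) + cos(34.77°)cos(19.53°)cos(27.97°) = 0.8744
σ = 29.026° → d = Rσ = 3440·0.50659 = 1743 nmi

1743 nmi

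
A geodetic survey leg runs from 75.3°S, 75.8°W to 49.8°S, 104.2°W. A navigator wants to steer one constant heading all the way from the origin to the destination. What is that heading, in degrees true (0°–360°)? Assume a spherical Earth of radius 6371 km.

334.6°

Δψ = ln[tan(π/4+φ₂/2)/tan(π/4+φ₁/2)] = +1.0428
Δλ = -0.4957 rad (taken the short way round)
course = atan2(Δλ, Δψ) = 334.58°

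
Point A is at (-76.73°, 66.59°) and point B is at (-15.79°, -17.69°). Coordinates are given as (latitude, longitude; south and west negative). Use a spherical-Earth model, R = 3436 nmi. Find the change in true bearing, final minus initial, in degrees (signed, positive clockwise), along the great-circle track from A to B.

At departure: θ₁ = atan2(sin Δλ cos φ₂, cos φ₁ sin φ₂ − sin φ₁ cos φ₂ cos Δλ) = 271.85°
At arrival: θ₂ = atan2(sin Δλ cos φ₁, −cos φ₂ sin φ₁ + sin φ₂ cos φ₁ cos Δλ) = 346.21°
Δθ = θ₂ − θ₁ = +74.4°

+74.4°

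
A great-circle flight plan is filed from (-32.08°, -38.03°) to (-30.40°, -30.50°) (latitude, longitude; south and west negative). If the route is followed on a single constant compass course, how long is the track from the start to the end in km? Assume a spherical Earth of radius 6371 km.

740 km

Rhumb course C = atan2(Δλ, Δψ) with Δψ = ln[tan(π/4+φ₂/2)/tan(π/4+φ₁/2)] = +0.0343, Δλ = +0.1314 → C = 75.37°
d = R·|Δφ| / |cos C| = 6371·0.02932 / 0.25250 = 740 km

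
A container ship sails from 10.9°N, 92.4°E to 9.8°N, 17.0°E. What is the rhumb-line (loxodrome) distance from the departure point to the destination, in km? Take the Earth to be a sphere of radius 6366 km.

Δψ = ln[tan(π/4+φ₂/2)/tan(π/4+φ₁/2)] = -0.0195;  Δφ = -0.0192 rad,  Δλ = -1.3160 rad
q = Δφ/Δψ = 0.9837
d = R·√(Δφ² + q²Δλ²) = 6366·1.29469 = 8242 km

8242 km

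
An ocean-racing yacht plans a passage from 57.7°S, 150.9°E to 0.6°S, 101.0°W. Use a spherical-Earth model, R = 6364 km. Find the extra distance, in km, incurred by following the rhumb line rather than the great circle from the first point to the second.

Great circle: cos σ = sin φ₁ sin φ₂ + cos φ₁ cos φ₂ cos Δλ,  σ = 1.7286 rad → d_gc = 11000.8 km
Rhumb line: Δψ = +1.2288, q = Δφ/Δψ = 0.8110, d_rh = R√(Δφ²+q²Δλ²) = 11620.8 km
Excess = 11620.8 − 11000.8 = 620.0 ≈ 620 km

620 km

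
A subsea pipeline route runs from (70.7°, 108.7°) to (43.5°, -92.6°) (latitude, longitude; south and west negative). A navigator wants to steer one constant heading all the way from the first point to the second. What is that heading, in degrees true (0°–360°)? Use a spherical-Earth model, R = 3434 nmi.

108.5°

Δψ = ln[tan(π/4+φ₂/2)/tan(π/4+φ₁/2)] = -0.9269
Δλ = +2.7698 rad (taken the short way round)
course = atan2(Δλ, Δψ) = 108.50°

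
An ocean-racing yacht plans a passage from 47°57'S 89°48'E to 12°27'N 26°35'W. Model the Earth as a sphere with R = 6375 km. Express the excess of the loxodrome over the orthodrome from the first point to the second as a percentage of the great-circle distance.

Great circle: σ = 2.0384 rad → d_gc = Rσ = 12994.6 km
Rhumb: Δφ = +1.0542, Δλ = -2.0313, Δψ = +1.1752, q = Δφ/Δψ = 0.8970 → d_rh = R√(Δφ²+q²Δλ²) = 13419.9 km
Excess = (13419.9 − 12994.6) / 12994.6 = 425.3 / 12994.6 = 3.27% ≈ 3.3%

3.3%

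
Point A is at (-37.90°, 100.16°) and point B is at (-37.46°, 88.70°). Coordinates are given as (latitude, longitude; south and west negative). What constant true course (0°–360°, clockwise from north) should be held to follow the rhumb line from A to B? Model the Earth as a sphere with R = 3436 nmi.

Δψ = ln[tan(π/4+φ₂/2)/tan(π/4+φ₁/2)] = +0.0097
Δλ = -0.2000 rad (taken the short way round)
course = atan2(Δλ, Δψ) = 272.78°

272.8°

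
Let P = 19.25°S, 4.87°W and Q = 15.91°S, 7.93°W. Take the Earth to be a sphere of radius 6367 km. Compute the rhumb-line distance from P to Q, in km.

Rhumb course C = atan2(Δλ, Δψ) with Δψ = ln[tan(π/4+φ₂/2)/tan(π/4+φ₁/2)] = +0.0612, Δλ = -0.0534 → C = 318.87°
d = R·|Δφ| / |cos C| = 6367·0.05829 / 0.75324 = 493 km

493 km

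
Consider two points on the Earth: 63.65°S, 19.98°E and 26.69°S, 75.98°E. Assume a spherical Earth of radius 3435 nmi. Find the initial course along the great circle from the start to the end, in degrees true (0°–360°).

71.5°

N = sin Δλ·cos φ₂ = +0.7407;  D = cos φ₁ sin φ₂ − sin φ₁ cos φ₂ cos Δλ = +0.2483
initial course = atan2(N, D) = 71.47°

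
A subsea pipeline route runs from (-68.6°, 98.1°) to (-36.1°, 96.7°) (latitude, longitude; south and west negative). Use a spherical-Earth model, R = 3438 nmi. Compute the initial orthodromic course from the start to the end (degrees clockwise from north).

357.9°

N = sin Δλ·cos φ₂ = -0.0197;  D = cos φ₁ sin φ₂ − sin φ₁ cos φ₂ cos Δλ = +0.5371
initial course = atan2(N, D) = 357.89°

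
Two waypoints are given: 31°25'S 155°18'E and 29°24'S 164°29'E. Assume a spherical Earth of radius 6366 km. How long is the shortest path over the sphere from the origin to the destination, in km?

908 km

cos σ = sin φ₁ sin φ₂ + cos φ₁ cos φ₂ cos Δλ
      = sin(-31.42°)sin(-29.40°) + cos(-31.42°)cos(-29.40°)cos(9.18°) = 0.9899
σ = 8.170° → d = Rσ = 6366·0.14259 = 908 km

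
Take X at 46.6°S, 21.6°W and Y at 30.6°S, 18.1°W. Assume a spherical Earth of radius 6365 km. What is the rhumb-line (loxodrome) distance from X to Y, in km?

1803 km

Rhumb course C = atan2(Δλ, Δψ) with Δψ = ln[tan(π/4+φ₂/2)/tan(π/4+φ₁/2)] = +0.3600, Δλ = +0.0611 → C = 9.63°
d = R·|Δφ| / |cos C| = 6365·0.27925 / 0.98591 = 1803 km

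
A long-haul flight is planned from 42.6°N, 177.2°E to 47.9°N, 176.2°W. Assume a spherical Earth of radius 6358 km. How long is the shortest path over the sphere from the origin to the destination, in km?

Haversine: a = sin²(Δφ/2)+cos φ₁ cos φ₂ sin²(Δλ/2) = 0.00377;  σ = 2·atan2(√a,√(1−a))
σ = 7.043° → d = Rσ = 6358·0.12293 = 782 km

782 km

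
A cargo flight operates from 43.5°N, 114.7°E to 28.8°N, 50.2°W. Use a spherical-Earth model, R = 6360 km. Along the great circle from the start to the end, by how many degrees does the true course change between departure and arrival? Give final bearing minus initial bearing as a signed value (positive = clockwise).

At departure: θ₁ = atan2(sin Δλ cos φ₂, cos φ₁ sin φ₂ − sin φ₁ cos φ₂ cos Δλ) = 346.23°
At arrival: θ₂ = atan2(sin Δλ cos φ₁, −cos φ₂ sin φ₁ + sin φ₂ cos φ₁ cos Δλ) = 191.36°
Δθ = θ₂ − θ₁ = -154.9°

-154.9°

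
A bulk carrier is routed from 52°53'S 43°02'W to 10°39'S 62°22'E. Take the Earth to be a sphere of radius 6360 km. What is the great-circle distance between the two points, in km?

10055 km

cos σ = sin φ₁ sin φ₂ + cos φ₁ cos φ₂ cos Δλ
      = sin(-52.88°)sin(-10.65°) + cos(-52.88°)cos(-10.65°)cos(105.40°) = -0.0101
σ = 90.580° → d = Rσ = 6360·1.58092 = 10055 km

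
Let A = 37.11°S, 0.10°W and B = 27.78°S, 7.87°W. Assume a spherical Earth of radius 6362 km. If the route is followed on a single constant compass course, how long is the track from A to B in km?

Δψ = ln[tan(π/4+φ₂/2)/tan(π/4+φ₁/2)] = +0.1933;  Δφ = +0.1628 rad,  Δλ = -0.1356 rad
q = Δφ/Δψ = 0.8422
d = R·√(Δφ² + q²Δλ²) = 6362·0.19890 = 1265 km

1265 km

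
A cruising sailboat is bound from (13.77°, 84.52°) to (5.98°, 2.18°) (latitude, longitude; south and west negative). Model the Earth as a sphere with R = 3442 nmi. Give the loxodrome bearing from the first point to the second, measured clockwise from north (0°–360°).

Meridional parts: M(φ₁)=+0.2427, M(φ₂)=+0.1046 → ΔM = -0.1381;  Δλ = -1.4371 rad
tan C = Δλ / ΔM = +10.4048 → C = 264.51°

264.5°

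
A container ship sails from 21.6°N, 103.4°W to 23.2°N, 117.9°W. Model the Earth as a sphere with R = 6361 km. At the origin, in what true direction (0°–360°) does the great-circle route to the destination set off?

279.5°

N = sin Δλ·cos φ₂ = -0.2301;  D = cos φ₁ sin φ₂ − sin φ₁ cos φ₂ cos Δλ = +0.0387
initial course = atan2(N, D) = 279.55°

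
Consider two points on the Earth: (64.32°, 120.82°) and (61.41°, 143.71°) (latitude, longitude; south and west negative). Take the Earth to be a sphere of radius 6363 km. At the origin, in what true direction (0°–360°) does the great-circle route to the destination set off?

N = sin Δλ·cos φ₂ = +0.1861;  D = cos φ₁ sin φ₂ − sin φ₁ cos φ₂ cos Δλ = -0.0168
initial course = atan2(N, D) = 95.16°

95.2°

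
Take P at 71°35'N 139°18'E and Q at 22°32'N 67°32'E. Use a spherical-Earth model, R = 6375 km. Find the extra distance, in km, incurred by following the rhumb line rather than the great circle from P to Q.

284 km

Great circle: cos σ = sin φ₁ sin φ₂ + cos φ₁ cos φ₂ cos Δλ,  σ = 1.0985 rad → d_gc = 7003.2 km
Rhumb line: Δψ = -1.4156, q = Δφ/Δψ = 0.6047, d_rh = R√(Δφ²+q²Δλ²) = 7287.2 km
Excess = 7287.2 − 7003.2 = 284.0 ≈ 284 km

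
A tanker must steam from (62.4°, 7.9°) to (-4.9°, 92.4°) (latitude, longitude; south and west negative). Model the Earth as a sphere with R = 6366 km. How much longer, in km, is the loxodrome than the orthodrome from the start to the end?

323 km

Great circle: cos σ = sin φ₁ sin φ₂ + cos φ₁ cos φ₂ cos Δλ,  σ = 1.6023 rad → d_gc = 10199.96 km
Rhumb line: Δψ = -1.4896, q = Δφ/Δψ = 0.7885, d_rh = R√(Δφ²+q²Δλ²) = 10522.52 km
Excess = 10522.52 − 10199.96 = 322.56 ≈ 323 km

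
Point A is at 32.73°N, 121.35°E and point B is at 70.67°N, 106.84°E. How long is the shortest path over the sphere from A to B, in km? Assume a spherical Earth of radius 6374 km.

Haversine: a = sin²(Δφ/2)+cos φ₁ cos φ₂ sin²(Δλ/2) = 0.11011;  σ = 2·atan2(√a,√(1−a))
σ = 38.760° → d = Rσ = 6374·0.67649 = 4312 km

4312 km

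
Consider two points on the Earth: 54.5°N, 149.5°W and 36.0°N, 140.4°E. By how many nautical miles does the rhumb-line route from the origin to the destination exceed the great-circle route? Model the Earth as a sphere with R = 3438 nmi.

Great circle: cos σ = sin φ₁ sin φ₂ + cos φ₁ cos φ₂ cos Δλ,  σ = 0.8783 rad → d_gc = 3019.7 nmi
Rhumb line: Δψ = -0.4648, q = Δφ/Δψ = 0.6946, d_rh = R√(Δφ²+q²Δλ²) = 3125.6 nmi
Excess = 3125.6 − 3019.7 = 105.9 ≈ 106 nmi

106 nmi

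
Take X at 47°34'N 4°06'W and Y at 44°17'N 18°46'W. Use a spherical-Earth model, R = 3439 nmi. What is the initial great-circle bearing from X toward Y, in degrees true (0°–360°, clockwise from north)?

257.5°

N = sin Δλ·cos φ₂ = -0.1813;  D = cos φ₁ sin φ₂ − sin φ₁ cos φ₂ cos Δλ = -0.0401
initial course = atan2(N, D) = 257.54°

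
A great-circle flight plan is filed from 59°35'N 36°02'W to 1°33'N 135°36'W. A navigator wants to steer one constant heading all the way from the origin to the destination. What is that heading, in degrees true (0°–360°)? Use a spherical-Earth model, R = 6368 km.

233.7°

Meridional parts: M(φ₁)=+1.3025, M(φ₂)=+0.0271 → ΔM = -1.2754;  Δλ = -1.7378 rad
tan C = Δλ / ΔM = +1.3625 → C = 233.72°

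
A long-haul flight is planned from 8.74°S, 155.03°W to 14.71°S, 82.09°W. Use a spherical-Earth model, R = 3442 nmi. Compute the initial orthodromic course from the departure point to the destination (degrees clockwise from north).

θ = atan2( sin Δλ·cos φ₂ ,  cos φ₁ sin φ₂ − sin φ₁ cos φ₂ cos Δλ )
  = atan2(+0.9247, -0.2079) = 102.67°

102.7°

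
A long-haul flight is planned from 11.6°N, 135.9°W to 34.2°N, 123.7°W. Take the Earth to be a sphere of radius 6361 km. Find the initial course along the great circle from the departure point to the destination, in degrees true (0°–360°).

24.2°

N = sin Δλ·cos φ₂ = +0.1748;  D = cos φ₁ sin φ₂ − sin φ₁ cos φ₂ cos Δλ = +0.3881
initial course = atan2(N, D) = 24.25°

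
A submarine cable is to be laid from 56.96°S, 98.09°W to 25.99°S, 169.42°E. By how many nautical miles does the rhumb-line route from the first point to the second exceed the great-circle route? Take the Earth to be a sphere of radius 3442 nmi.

248 nmi

Great circle: cos σ = sin φ₁ sin φ₂ + cos φ₁ cos φ₂ cos Δλ,  σ = 1.2174 rad → d_gc = 4190.4 nmi
Rhumb line: Δψ = +0.7454, q = Δφ/Δψ = 0.7252, d_rh = R√(Δφ²+q²Δλ²) = 4438.1 nmi
Excess = 4438.1 − 4190.4 = 247.7 ≈ 248 nmi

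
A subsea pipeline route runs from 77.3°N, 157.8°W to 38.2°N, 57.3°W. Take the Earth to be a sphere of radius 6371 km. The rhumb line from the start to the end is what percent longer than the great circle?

10.3%

Great circle: σ = 0.9621 rad → d_gc = Rσ = 6129.6 km
Rhumb: Δφ = -0.6824, Δλ = +1.7541, Δψ = -1.4732, q = Δφ/Δψ = 0.4632 → d_rh = R√(Δφ²+q²Δλ²) = 6760.0 km
Excess = (6760.0 − 6129.6) / 6129.6 = 630.4 / 6129.6 = 10.28% ≈ 10.3%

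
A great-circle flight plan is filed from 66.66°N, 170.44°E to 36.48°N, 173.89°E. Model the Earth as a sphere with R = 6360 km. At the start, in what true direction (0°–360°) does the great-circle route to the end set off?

N = sin Δλ·cos φ₂ = +0.0484;  D = cos φ₁ sin φ₂ − sin φ₁ cos φ₂ cos Δλ = -0.5014
initial course = atan2(N, D) = 174.49°

174.5°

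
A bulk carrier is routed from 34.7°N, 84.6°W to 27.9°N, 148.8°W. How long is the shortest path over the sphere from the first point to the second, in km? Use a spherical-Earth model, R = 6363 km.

Haversine: a = sin²(Δφ/2)+cos φ₁ cos φ₂ sin²(Δλ/2) = 0.20869;  σ = 2·atan2(√a,√(1−a))
σ = 54.365° → d = Rσ = 6363·0.94885 = 6038 km

6038 km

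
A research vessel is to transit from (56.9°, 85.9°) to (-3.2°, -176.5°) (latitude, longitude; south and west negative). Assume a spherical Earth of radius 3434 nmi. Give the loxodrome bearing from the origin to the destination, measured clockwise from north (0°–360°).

Meridional parts: M(φ₁)=+1.2135, M(φ₂)=-0.0559 → ΔM = -1.2694;  Δλ = +1.7034 rad
tan C = Δλ / ΔM = -1.3420 → C = 126.69°

126.7°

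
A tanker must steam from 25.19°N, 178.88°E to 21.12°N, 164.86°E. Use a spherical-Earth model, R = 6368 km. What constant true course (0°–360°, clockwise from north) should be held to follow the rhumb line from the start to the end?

Δψ = ln[tan(π/4+φ₂/2)/tan(π/4+φ₁/2)] = -0.0773
Δλ = -0.2447 rad (taken the short way round)
course = atan2(Δλ, Δψ) = 252.47°

252.5°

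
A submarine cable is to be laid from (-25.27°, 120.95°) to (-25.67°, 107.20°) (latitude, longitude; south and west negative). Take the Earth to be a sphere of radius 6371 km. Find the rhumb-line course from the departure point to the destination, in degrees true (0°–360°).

Δψ = ln[tan(π/4+φ₂/2)/tan(π/4+φ₁/2)] = -0.0077
Δλ = -0.2400 rad (taken the short way round)
course = atan2(Δλ, Δψ) = 268.15°

268.2°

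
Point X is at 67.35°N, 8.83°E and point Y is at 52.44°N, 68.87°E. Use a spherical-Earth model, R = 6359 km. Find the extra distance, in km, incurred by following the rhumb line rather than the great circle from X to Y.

128 km

Great circle: cos σ = sin φ₁ sin φ₂ + cos φ₁ cos φ₂ cos Δλ,  σ = 0.5571 rad → d_gc = 3542.36 km
Rhumb line: Δψ = -0.5294, q = Δφ/Δψ = 0.4916, d_rh = R√(Δφ²+q²Δλ²) = 3669.92 km
Excess = 3669.92 − 3542.36 = 127.56 ≈ 128 km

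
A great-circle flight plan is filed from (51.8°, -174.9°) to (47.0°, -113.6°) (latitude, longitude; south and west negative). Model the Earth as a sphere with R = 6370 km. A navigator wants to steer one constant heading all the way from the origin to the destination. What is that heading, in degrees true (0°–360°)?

Meridional parts: M(φ₁)=+1.0605, M(φ₂)=+0.9316 → ΔM = -0.1289;  Δλ = +1.0699 rad
tan C = Δλ / ΔM = -8.3019 → C = 96.87°

96.9°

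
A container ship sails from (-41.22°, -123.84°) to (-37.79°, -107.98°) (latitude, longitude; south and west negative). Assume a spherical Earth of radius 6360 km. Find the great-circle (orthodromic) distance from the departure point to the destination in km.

1408 km

cos σ = sin φ₁ sin φ₂ + cos φ₁ cos φ₂ cos Δλ
      = sin(-41.22°)sin(-37.79°) + cos(-41.22°)cos(-37.79°)cos(15.86°) = 0.9756
σ = 12.688° → d = Rσ = 6360·0.22145 = 1408 km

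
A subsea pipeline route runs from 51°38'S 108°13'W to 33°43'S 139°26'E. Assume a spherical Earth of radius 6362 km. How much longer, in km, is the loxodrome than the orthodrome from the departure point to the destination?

Great circle: cos σ = sin φ₁ sin φ₂ + cos φ₁ cos φ₂ cos Δλ,  σ = 1.3296 rad → d_gc = 8458.7 km
Rhumb line: Δψ = +0.4301, q = Δφ/Δψ = 0.7270, d_rh = R√(Δφ²+q²Δλ²) = 9285.5 km
Excess = 9285.5 − 8458.7 = 826.8 ≈ 827 km

827 km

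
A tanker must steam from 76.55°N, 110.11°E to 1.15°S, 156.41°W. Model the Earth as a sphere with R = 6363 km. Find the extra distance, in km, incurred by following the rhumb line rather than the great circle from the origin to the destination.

609 km

Great circle: cos σ = sin φ₁ sin φ₂ + cos φ₁ cos φ₂ cos Δλ,  σ = 1.6044 rad → d_gc = 10209.0 km
Rhumb line: Δψ = -2.1579, q = Δφ/Δψ = 0.6285, d_rh = R√(Δφ²+q²Δλ²) = 10817.9 km
Excess = 10817.9 − 10209.0 = 608.9 ≈ 609 km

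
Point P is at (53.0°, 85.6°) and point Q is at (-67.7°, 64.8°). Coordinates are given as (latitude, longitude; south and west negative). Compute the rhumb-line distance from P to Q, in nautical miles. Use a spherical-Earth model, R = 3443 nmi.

Δψ = ln[tan(π/4+φ₂/2)/tan(π/4+φ₁/2)] = -2.7189;  Δφ = -2.1066 rad,  Δλ = -0.3630 rad
q = Δφ/Δψ = 0.7748
d = R·√(Δφ² + q²Δλ²) = 3443·2.12531 = 7317 nmi

7317 nmi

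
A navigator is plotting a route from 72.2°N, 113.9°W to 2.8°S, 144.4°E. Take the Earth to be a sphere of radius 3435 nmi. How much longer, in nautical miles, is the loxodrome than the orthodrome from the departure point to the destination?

380 nmi

Great circle: cos σ = sin φ₁ sin φ₂ + cos φ₁ cos φ₂ cos Δλ,  σ = 1.6794 rad → d_gc = 5768.9 nmi
Rhumb line: Δψ = -1.9030, q = Δφ/Δψ = 0.6879, d_rh = R√(Δφ²+q²Δλ²) = 6148.8 nmi
Excess = 6148.8 − 5768.9 = 379.9 ≈ 380 nmi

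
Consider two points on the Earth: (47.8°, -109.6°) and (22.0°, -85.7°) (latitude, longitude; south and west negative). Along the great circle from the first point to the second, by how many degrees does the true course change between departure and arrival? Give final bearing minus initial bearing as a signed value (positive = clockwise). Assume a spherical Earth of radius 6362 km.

+14.2°

Initial bearing θ₁ = atan2(sin Δλ cos φ₂, cos φ₁ sin φ₂ − sin φ₁ cos φ₂ cos Δλ) = 135.05°
Final bearing θ₂ = (initial bearing from the destination back to the start) + 180° = 149.22°
Δθ = θ₂ − θ₁ = +14.2°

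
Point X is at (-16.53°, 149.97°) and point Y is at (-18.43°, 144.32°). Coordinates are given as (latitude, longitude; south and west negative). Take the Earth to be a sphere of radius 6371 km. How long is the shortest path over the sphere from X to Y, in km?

635 km

cos σ = sin φ₁ sin φ₂ + cos φ₁ cos φ₂ cos Δλ
      = sin(-16.53°)sin(-18.43°) + cos(-16.53°)cos(-18.43°)cos(-5.65°) = 0.9950
σ = 5.714° → d = Rσ = 6371·0.09972 = 635 km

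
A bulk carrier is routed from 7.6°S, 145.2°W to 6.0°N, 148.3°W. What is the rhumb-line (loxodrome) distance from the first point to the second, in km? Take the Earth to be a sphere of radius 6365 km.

Δψ = ln[tan(π/4+φ₂/2)/tan(π/4+φ₁/2)] = +0.2379;  Δφ = +0.2374 rad,  Δλ = -0.0541 rad
q = Δφ/Δψ = 0.9976
d = R·√(Δφ² + q²Δλ²) = 6365·0.24342 = 1549 km

1549 km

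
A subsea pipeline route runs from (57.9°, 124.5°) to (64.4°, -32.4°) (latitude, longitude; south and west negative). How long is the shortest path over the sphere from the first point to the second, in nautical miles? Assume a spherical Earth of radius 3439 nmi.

3388 nmi

cos σ = sin φ₁ sin φ₂ + cos φ₁ cos φ₂ cos Δλ
      = sin(57.90°)sin(64.40°) + cos(57.90°)cos(64.40°)cos(-156.90°) = 0.5528
σ = 56.443° → d = Rσ = 3439·0.98512 = 3388 nmi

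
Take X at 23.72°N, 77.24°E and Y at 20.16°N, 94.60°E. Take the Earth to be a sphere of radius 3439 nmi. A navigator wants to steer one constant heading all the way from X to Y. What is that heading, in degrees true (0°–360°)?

Δψ = ln[tan(π/4+φ₂/2)/tan(π/4+φ₁/2)] = -0.0670
Δλ = +0.3030 rad (taken the short way round)
course = atan2(Δλ, Δψ) = 102.47°

102.5°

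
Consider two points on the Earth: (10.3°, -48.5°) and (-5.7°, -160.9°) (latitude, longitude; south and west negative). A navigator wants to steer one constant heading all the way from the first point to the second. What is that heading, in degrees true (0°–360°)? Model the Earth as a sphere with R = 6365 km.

Δψ = ln[tan(π/4+φ₂/2)/tan(π/4+φ₁/2)] = -0.2804
Δλ = -1.9618 rad (taken the short way round)
course = atan2(Δλ, Δψ) = 261.87°

261.9°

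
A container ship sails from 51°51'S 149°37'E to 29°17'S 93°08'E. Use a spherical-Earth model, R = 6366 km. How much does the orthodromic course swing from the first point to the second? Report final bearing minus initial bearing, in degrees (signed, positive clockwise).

+39.2°

At departure: θ₁ = atan2(sin Δλ cos φ₂, cos φ₁ sin φ₂ − sin φ₁ cos φ₂ cos Δλ) = 276.01°
At arrival: θ₂ = atan2(sin Δλ cos φ₁, −cos φ₂ sin φ₁ + sin φ₂ cos φ₁ cos Δλ) = 315.22°
Δθ = θ₂ − θ₁ = +39.2°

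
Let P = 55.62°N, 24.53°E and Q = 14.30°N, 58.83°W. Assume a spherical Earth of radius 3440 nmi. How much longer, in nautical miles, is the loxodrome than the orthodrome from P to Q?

165 nmi

Great circle: cos σ = sin φ₁ sin φ₂ + cos φ₁ cos φ₂ cos Δλ,  σ = 1.3004 rad → d_gc = 4473.3 nmi
Rhumb line: Δψ = -0.9210, q = Δφ/Δψ = 0.7830, d_rh = R√(Δφ²+q²Δλ²) = 4638.1 nmi
Excess = 4638.1 − 4473.3 = 164.8 ≈ 165 nmi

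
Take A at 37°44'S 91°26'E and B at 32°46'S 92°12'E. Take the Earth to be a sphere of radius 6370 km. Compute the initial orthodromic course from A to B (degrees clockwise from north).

7.4°

N = sin Δλ·cos φ₂ = +0.0113;  D = cos φ₁ sin φ₂ − sin φ₁ cos φ₂ cos Δλ = +0.0865
initial course = atan2(N, D) = 7.41°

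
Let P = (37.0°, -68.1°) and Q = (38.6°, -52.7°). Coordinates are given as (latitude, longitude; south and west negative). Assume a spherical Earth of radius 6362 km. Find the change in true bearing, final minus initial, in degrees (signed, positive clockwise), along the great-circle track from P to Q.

+9.5°

At departure: θ₁ = atan2(sin Δλ cos φ₂, cos φ₁ sin φ₂ − sin φ₁ cos φ₂ cos Δλ) = 77.82°
At arrival: θ₂ = atan2(sin Δλ cos φ₁, −cos φ₂ sin φ₁ + sin φ₂ cos φ₁ cos Δλ) = 87.29°
Δθ = θ₂ − θ₁ = +9.5°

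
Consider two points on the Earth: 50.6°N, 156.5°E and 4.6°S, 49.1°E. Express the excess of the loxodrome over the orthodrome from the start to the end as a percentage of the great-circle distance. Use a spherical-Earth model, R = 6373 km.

3.8%

Great circle: σ = 1.8247 rad → d_gc = Rσ = 11628.7 km
Rhumb: Δφ = -0.9634, Δλ = -1.8745, Δψ = -1.1074, q = Δφ/Δψ = 0.8699 → d_rh = R√(Δφ²+q²Δλ²) = 12070.7 km
Excess = (12070.7 − 11628.7) / 11628.7 = 442.0 / 11628.7 = 3.80% ≈ 3.8%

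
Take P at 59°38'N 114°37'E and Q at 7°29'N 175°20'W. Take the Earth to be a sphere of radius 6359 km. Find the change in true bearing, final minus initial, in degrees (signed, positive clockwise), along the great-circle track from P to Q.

+46.7°

Initial bearing θ₁ = atan2(sin Δλ cos φ₂, cos φ₁ sin φ₂ − sin φ₁ cos φ₂ cos Δλ) = 103.63°
Final bearing θ₂ = (initial bearing from the destination back to the start) + 180° = 150.30°
Δθ = θ₂ − θ₁ = +46.7°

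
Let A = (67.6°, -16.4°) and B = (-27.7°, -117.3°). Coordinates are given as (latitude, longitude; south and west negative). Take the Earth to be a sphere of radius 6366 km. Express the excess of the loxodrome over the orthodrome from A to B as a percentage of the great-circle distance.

Great circle: σ = 2.0870 rad → d_gc = Rσ = 13285.7 km
Rhumb: Δφ = -1.6633, Δλ = -1.7610, Δψ = -2.1229, q = Δφ/Δψ = 0.7835 → d_rh = R√(Δφ²+q²Δλ²) = 13757.5 km
Excess = (13757.5 − 13285.7) / 13285.7 = 471.8 / 13285.7 = 3.551% ≈ 3.6%

3.6%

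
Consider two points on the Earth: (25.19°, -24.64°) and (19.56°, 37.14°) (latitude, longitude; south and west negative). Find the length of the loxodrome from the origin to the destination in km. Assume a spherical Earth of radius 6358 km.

6367 km

Rhumb course C = atan2(Δλ, Δψ) with Δψ = ln[tan(π/4+φ₂/2)/tan(π/4+φ₁/2)] = -0.1063, Δλ = +1.0783 → C = 95.63°
d = R·|Δφ| / |cos C| = 6358·0.09826 / 0.09813 = 6367 km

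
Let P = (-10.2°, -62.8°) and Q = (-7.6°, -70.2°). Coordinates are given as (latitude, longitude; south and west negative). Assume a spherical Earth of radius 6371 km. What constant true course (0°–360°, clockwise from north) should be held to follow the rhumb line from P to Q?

Δψ = ln[tan(π/4+φ₂/2)/tan(π/4+φ₁/2)] = +0.0459
Δλ = -0.1292 rad (taken the short way round)
course = atan2(Δλ, Δψ) = 289.58°

289.6°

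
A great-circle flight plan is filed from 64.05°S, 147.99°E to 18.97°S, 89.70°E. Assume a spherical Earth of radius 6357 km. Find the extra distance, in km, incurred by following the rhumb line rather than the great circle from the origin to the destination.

Great circle: cos σ = sin φ₁ sin φ₂ + cos φ₁ cos φ₂ cos Δλ,  σ = 1.0358 rad → d_gc = 6584.8 km
Rhumb line: Δψ = +1.1306, q = Δφ/Δψ = 0.6959, d_rh = R√(Δφ²+q²Δλ²) = 6728.5 km
Excess = 6728.5 − 6584.8 = 143.7 ≈ 144 km

144 km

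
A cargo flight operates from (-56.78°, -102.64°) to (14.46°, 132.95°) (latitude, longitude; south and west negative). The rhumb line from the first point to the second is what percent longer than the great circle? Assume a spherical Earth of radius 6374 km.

5.7%

Great circle: σ = 2.1045 rad → d_gc = Rσ = 13413.8 km
Rhumb: Δφ = +1.2434, Δλ = -2.1714, Δψ = +1.4647, q = Δφ/Δψ = 0.8489 → d_rh = R√(Δφ²+q²Δλ²) = 14171.7 km
Excess = (14171.7 − 13413.8) / 13413.8 = 757.9 / 13413.8 = 5.6502% ≈ 5.7%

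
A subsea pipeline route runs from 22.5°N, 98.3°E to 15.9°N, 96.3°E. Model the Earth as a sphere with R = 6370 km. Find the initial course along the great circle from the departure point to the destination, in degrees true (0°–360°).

N = sin Δλ·cos φ₂ = -0.0336;  D = cos φ₁ sin φ₂ − sin φ₁ cos φ₂ cos Δλ = -0.1147
initial course = atan2(N, D) = 196.31°

196.3°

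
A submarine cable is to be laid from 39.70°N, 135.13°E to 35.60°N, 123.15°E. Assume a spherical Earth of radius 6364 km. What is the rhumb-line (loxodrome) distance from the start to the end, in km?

Δψ = ln[tan(π/4+φ₂/2)/tan(π/4+φ₁/2)] = -0.0904;  Δφ = -0.0716 rad,  Δλ = -0.2091 rad
q = Δφ/Δψ = 0.7914
d = R·√(Δφ² + q²Δλ²) = 6364·0.18028 = 1147 km

1147 km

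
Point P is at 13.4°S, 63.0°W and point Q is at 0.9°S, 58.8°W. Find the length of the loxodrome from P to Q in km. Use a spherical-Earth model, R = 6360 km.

1462 km

Δψ = ln[tan(π/4+φ₂/2)/tan(π/4+φ₁/2)] = +0.2203;  Δφ = +0.2182 rad,  Δλ = +0.0733 rad
q = Δφ/Δψ = 0.9902
d = R·√(Δφ² + q²Δλ²) = 6360·0.22992 = 1462 km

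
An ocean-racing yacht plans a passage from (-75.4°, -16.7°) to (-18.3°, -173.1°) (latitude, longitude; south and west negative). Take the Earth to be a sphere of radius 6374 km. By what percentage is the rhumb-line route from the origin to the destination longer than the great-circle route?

Great circle: σ = 1.4861 rad → d_gc = Rσ = 9472.7 km
Rhumb: Δφ = +0.9966, Δλ = -2.7297, Δψ = +1.7300, q = Δφ/Δψ = 0.5761 → d_rh = R√(Δφ²+q²Δλ²) = 11866.5 km
Excess = (11866.5 − 9472.7) / 9472.7 = 2393.8 / 9472.7 = 25.27% ≈ 25.3%

25.3%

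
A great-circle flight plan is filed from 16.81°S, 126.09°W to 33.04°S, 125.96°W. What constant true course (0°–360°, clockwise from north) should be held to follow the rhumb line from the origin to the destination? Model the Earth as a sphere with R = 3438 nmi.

Meridional parts: M(φ₁)=-0.2977, M(φ₂)=-0.6116 → ΔM = -0.3139;  Δλ = +0.0023 rad
tan C = Δλ / ΔM = -0.0072 → C = 179.59°

179.6°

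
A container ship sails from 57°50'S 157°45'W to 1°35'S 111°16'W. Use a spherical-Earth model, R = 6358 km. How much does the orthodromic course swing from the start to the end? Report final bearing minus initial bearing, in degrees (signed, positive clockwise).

At departure: θ₁ = atan2(sin Δλ cos φ₂, cos φ₁ sin φ₂ − sin φ₁ cos φ₂ cos Δλ) = 51.92°
At arrival: θ₂ = atan2(sin Δλ cos φ₁, −cos φ₂ sin φ₁ + sin φ₂ cos φ₁ cos Δλ) = 24.79°
Δθ = θ₂ − θ₁ = -27.1°

-27.1°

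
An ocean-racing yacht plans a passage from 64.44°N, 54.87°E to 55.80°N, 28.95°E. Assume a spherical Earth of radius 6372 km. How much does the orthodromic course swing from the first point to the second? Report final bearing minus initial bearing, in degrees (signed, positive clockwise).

-22.6°

Initial bearing θ₁ = atan2(sin Δλ cos φ₂, cos φ₁ sin φ₂ − sin φ₁ cos φ₂ cos Δλ) = 248.01°
Final bearing θ₂ = (initial bearing from the destination back to the start) + 180° = 225.38°
Δθ = θ₂ − θ₁ = -22.6°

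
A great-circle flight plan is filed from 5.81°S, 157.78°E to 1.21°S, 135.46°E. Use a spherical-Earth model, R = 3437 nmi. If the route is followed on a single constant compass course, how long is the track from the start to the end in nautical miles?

1364 nmi

Rhumb course C = atan2(Δλ, Δψ) with Δψ = ln[tan(π/4+φ₂/2)/tan(π/4+φ₁/2)] = +0.0805, Δλ = -0.3896 → C = 281.67°
d = R·|Δφ| / |cos C| = 3437·0.08029 / 0.20227 = 1364 nmi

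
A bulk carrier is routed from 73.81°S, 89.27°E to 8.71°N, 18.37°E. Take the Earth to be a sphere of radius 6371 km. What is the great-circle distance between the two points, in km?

10360 km

cos σ = sin φ₁ sin φ₂ + cos φ₁ cos φ₂ cos Δλ
      = sin(-73.81°)sin(8.71°) + cos(-73.81°)cos(8.71°)cos(-70.90°) = -0.0552
σ = 93.167° → d = Rσ = 6371·1.62607 = 10360 km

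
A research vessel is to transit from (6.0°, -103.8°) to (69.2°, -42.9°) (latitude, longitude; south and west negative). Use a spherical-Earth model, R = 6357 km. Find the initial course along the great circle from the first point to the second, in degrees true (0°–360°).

18.8°

θ = atan2( sin Δλ·cos φ₂ ,  cos φ₁ sin φ₂ − sin φ₁ cos φ₂ cos Δλ )
  = atan2(+0.3103, +0.9117) = 18.80°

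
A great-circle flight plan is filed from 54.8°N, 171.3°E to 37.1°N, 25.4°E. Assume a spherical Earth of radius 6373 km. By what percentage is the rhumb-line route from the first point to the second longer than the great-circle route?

Great circle: σ = 1.4584 rad → d_gc = Rσ = 9294.1 km
Rhumb: Δφ = -0.3089, Δλ = -2.5464, Δψ = -0.4500, q = Δφ/Δψ = 0.6865 → d_rh = R√(Δφ²+q²Δλ²) = 11313.6 km
Excess = (11313.6 − 9294.1) / 9294.1 = 2019.5 / 9294.1 = 21.73% ≈ 21.7%

21.7%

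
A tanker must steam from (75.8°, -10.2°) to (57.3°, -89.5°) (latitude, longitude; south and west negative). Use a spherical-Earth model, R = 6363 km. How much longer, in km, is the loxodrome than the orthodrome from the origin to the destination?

Great circle: cos σ = sin φ₁ sin φ₂ + cos φ₁ cos φ₂ cos Δλ,  σ = 0.5728 rad → d_gc = 3644.5 km
Rhumb line: Δψ = -0.8567, q = Δφ/Δψ = 0.3769, d_rh = R√(Δφ²+q²Δλ²) = 3903.7 km
Excess = 3903.7 − 3644.5 = 259.2 ≈ 259 km

259 km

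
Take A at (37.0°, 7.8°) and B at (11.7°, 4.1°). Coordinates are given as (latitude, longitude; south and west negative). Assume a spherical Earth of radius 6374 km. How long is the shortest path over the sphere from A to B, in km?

2839 km

cos σ = sin φ₁ sin φ₂ + cos φ₁ cos φ₂ cos Δλ
      = sin(37.00°)sin(11.70°) + cos(37.00°)cos(11.70°)cos(-3.70°) = 0.9025
σ = 25.518° → d = Rσ = 6374·0.44537 = 2839 km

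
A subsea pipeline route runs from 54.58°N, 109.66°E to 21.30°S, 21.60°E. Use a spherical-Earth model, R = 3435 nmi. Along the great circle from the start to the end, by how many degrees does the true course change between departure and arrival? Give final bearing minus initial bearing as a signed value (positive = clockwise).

Initial bearing θ₁ = atan2(sin Δλ cos φ₂, cos φ₁ sin φ₂ − sin φ₁ cos φ₂ cos Δλ) = 255.76°
Final bearing θ₂ = (initial bearing from the destination back to the start) + 180° = 217.08°
Δθ = θ₂ − θ₁ = -38.7°

-38.7°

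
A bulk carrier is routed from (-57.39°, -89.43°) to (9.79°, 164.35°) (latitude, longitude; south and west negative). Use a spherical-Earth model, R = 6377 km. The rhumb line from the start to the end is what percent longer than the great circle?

Great circle: σ = 1.8667 rad → d_gc = Rσ = 11903.7 km
Rhumb: Δφ = +1.1725, Δλ = -1.8539, Δψ = +1.4009, q = Δφ/Δψ = 0.8369 → d_rh = R√(Δφ²+q²Δλ²) = 12402.0 km
Excess = (12402.0 − 11903.7) / 11903.7 = 498.3 / 11903.7 = 4.19% ≈ 4.2%

4.2%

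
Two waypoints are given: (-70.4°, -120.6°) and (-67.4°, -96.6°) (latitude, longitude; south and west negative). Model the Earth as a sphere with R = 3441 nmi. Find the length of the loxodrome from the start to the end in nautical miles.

548 nmi

Rhumb course C = atan2(Δλ, Δψ) with Δψ = ln[tan(π/4+φ₂/2)/tan(π/4+φ₁/2)] = +0.1457, Δλ = +0.4189 → C = 70.82°
d = R·|Δφ| / |cos C| = 3441·0.05236 / 0.32850 = 548 nmi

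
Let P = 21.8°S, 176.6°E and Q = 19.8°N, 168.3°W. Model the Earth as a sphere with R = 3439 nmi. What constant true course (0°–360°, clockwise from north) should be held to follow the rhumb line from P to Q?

Meridional parts: M(φ₁)=-0.3900, M(φ₂)=+0.3527 → ΔM = +0.7427;  Δλ = +0.2635 rad
tan C = Δλ / ΔM = +0.3549 → C = 19.54°

19.5°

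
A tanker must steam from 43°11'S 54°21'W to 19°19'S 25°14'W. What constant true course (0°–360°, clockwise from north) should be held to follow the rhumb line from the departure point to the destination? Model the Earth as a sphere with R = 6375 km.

45.8°

Meridional parts: M(φ₁)=-0.8372, M(φ₂)=-0.3437 → ΔM = +0.4935;  Δλ = +0.5082 rad
tan C = Δλ / ΔM = +1.0297 → C = 45.84°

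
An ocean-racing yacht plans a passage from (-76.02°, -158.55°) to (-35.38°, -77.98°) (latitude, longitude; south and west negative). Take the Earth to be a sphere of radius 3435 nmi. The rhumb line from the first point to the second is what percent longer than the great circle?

6.2%

Great circle: σ = 0.9346 rad → d_gc = Rσ = 3210.4 nmi
Rhumb: Δφ = +0.7093, Δλ = +1.4062, Δψ = +1.4378, q = Δφ/Δψ = 0.4933 → d_rh = R√(Δφ²+q²Δλ²) = 3408.0 nmi
Excess = (3408.0 − 3210.4) / 3210.4 = 197.6 / 3210.4 = 6.155% ≈ 6.2%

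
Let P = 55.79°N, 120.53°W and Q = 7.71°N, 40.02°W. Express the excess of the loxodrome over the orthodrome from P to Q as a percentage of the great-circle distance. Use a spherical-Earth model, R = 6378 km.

3.0%

Great circle: σ = 1.3666 rad → d_gc = Rσ = 8716.0 km
Rhumb: Δφ = -0.8392, Δλ = +1.4052, Δψ = -1.0435, q = Δφ/Δψ = 0.8041 → d_rh = R√(Δφ²+q²Δλ²) = 8976.8 km
Excess = (8976.8 − 8716.0) / 8716.0 = 260.8 / 8716.0 = 2.99% ≈ 3.0%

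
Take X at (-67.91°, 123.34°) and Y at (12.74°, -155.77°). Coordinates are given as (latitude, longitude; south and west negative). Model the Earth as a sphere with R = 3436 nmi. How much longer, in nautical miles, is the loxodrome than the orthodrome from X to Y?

173 nmi

Great circle: cos σ = sin φ₁ sin φ₂ + cos φ₁ cos φ₂ cos Δλ,  σ = 1.7176 rad → d_gc = 5901.6 nmi
Rhumb line: Δψ = +1.8580, q = Δφ/Δψ = 0.7576, d_rh = R√(Δφ²+q²Δλ²) = 6074.4 nmi
Excess = 6074.4 − 5901.6 = 172.8 ≈ 173 nmi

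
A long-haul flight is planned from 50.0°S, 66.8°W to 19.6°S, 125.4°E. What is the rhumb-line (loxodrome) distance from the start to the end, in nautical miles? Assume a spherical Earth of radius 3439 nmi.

8279 nmi

Rhumb course C = atan2(Δλ, Δψ) with Δψ = ln[tan(π/4+φ₂/2)/tan(π/4+φ₁/2)] = +0.6617, Δλ = -2.9287 → C = 282.73°
d = R·|Δφ| / |cos C| = 3439·0.53058 / 0.22039 = 8279 nmi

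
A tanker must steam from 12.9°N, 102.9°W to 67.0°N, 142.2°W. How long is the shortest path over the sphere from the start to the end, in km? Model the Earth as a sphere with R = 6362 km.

Haversine: a = sin²(Δφ/2)+cos φ₁ cos φ₂ sin²(Δλ/2) = 0.24988;  σ = 2·atan2(√a,√(1−a))
σ = 59.984° → d = Rσ = 6362·1.04693 = 6661 km

6661 km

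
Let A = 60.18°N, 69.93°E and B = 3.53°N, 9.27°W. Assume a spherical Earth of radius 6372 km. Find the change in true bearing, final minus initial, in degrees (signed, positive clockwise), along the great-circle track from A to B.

At departure: θ₁ = atan2(sin Δλ cos φ₂, cos φ₁ sin φ₂ − sin φ₁ cos φ₂ cos Δλ) = 262.35°
At arrival: θ₂ = atan2(sin Δλ cos φ₁, −cos φ₂ sin φ₁ + sin φ₂ cos φ₁ cos Δλ) = 209.59°
Δθ = θ₂ − θ₁ = -52.8°

-52.8°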